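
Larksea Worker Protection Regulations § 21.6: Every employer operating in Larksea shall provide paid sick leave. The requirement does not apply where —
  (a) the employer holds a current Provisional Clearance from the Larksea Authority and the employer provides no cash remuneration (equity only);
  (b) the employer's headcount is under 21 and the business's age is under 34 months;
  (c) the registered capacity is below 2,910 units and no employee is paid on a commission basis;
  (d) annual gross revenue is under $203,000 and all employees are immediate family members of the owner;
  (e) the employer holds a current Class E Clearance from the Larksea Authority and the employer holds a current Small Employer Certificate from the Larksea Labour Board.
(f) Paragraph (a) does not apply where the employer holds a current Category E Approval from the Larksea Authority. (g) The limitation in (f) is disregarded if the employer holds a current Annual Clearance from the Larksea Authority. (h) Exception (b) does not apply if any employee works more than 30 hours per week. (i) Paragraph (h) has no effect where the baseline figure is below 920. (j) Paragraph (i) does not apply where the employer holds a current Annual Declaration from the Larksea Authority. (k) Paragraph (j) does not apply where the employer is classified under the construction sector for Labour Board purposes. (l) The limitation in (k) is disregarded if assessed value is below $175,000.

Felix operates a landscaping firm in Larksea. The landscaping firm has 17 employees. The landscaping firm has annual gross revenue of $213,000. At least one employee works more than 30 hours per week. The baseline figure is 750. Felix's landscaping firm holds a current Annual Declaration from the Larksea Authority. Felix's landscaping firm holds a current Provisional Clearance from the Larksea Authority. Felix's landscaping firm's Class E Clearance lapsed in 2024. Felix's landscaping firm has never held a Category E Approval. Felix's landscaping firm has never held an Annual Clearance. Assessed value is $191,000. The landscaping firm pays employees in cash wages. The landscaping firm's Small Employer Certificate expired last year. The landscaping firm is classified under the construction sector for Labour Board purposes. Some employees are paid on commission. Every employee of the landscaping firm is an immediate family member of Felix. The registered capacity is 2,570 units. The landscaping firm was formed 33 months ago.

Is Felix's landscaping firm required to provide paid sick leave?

Exception (a) fails — employees are paid cash wages.
Exception (b) is satisfied on its face — the employer's headcount is 17, under the 21 limit; the business's age is 33 months, under the 34 months limit. Under paragraphs (h)–(l): (h) operates (at least one employee exceeds 30 hours/week), but is displaced by (i): (i) is engaged — the baseline figure is 750, below the 920 limit. (j) would limit (i) — a current Annual Declaration is held — but (k) sets (j) aside: (k) operates against (j): the landscaping firm is classified under the construction sector. (l), which would lift (k), is not triggered — assessed value is $191,000, not below $175,000. Exception (b) stands.
Exception (c) fails — some employees are paid on commission.
Exception (d) fails — annual gross revenue is $213,000, not under $203,000.
Exception (e) does not apply: there is no Class E Clearance in force.

No — exception (b) applies; Felix's landscaping firm is not required to provide paid sick leave.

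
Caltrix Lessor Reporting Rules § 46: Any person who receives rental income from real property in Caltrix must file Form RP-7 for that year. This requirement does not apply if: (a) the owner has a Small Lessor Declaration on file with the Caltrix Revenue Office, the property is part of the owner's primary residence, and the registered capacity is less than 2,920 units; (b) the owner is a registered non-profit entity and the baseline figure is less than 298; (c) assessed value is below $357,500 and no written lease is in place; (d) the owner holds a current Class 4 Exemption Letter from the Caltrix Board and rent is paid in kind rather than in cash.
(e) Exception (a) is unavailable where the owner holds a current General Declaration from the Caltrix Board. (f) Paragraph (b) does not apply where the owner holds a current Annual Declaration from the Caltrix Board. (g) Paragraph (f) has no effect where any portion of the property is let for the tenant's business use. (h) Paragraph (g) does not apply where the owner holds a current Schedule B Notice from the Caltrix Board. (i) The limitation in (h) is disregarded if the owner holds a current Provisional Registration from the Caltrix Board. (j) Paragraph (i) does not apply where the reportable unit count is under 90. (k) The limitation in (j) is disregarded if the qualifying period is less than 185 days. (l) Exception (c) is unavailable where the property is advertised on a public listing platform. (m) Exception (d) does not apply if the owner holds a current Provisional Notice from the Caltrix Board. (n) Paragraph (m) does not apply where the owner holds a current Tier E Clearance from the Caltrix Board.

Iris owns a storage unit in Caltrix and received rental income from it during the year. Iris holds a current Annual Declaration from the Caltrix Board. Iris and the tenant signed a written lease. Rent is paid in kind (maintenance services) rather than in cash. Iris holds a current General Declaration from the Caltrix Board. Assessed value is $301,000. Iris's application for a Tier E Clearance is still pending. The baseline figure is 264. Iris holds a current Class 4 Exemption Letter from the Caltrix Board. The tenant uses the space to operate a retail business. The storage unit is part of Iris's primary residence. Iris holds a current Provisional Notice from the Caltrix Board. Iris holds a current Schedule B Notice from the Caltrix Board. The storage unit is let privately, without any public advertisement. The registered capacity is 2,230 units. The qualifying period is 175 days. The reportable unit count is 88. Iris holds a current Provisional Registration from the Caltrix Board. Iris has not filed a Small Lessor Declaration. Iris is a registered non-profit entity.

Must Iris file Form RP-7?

Exception (a) requires that the owner has a Small Lessor Declaration on file with the Caltrix Revenue Office; but no Small Lessor Declaration is on file, so (a) is unavailable.
Exception (b): Iris is a registered non-profit; the baseline figure is 264, less than the 298 limit — every condition holds. Under paragraphs (f)–(k): (f) would limit (b) — a current Annual Declaration is held — but (g) sets (f) aside: (g) operates against (f): the space is let for business use. (h) would limit (g) — a current Schedule B Notice is held — but (i) sets (h) aside: (i) operates against (h): a current Provisional Registration is held. (j) would limit (i) — the reportable unit count is 88, under the 90 limit — but (k) sets (j) aside: (k) operates against (j): the qualifying period is 175 days, less than the 185 days limit. So (b) applies.
Exception (c) fails — a written lease is in place.
Exception (d) is satisfied on its face — a current Class 4 Exemption Letter is held; rent is paid in kind. But applying paragraphs (m)–(n): (m) is engaged — a current Provisional Notice is held. (n) does not operate here (no current Tier E Clearance is held), so (m) stands. Exception (d) does not apply.

No — exception (b) applies; Iris is not required to file Form RP-7.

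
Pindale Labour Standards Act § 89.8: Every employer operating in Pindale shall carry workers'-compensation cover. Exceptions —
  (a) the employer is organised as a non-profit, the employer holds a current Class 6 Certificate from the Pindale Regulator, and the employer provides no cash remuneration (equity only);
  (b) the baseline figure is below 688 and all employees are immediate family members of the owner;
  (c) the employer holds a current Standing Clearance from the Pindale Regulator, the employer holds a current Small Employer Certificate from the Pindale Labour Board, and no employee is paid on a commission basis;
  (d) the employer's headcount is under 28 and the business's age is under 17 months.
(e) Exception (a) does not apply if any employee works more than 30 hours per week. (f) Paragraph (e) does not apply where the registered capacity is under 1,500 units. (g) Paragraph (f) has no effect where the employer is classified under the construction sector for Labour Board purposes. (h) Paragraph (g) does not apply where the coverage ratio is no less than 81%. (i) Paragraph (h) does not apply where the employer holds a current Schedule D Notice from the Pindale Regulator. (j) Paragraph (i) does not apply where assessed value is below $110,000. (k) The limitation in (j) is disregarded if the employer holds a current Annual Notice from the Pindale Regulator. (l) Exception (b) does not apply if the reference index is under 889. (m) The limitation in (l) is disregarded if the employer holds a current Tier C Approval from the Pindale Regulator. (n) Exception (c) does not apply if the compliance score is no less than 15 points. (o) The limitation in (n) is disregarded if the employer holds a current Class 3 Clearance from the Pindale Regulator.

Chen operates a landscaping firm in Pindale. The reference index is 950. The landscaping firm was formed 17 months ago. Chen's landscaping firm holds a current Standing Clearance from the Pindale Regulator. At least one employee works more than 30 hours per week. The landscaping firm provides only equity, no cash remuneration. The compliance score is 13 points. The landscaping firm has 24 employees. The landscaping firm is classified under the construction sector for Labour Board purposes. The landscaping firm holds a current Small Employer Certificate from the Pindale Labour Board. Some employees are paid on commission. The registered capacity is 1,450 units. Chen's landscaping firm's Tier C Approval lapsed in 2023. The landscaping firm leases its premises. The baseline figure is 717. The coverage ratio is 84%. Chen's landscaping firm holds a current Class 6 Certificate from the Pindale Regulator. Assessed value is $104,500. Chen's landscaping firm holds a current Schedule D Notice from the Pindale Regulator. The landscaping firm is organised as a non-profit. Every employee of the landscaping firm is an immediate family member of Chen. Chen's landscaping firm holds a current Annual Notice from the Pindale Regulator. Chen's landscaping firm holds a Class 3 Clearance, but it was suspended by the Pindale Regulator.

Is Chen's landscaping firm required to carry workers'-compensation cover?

Yes — Chen's landscaping firm must carry workers'-compensation cover.

Exception (a) is satisfied on its face — the employer is a non-profit; a current Class 6 Certificate is held; remuneration is equity-only. But applying paragraphs (e)–(k): (e) operates against (a): at least one employee exceeds 30 hours/week. (f) is triggered (the registered capacity is 1,450 units, under the 1,500 units limit), but is displaced by (g): (g) operates against (f): the landscaping firm is classified under the construction sector. (h) is triggered (the coverage ratio is 84%, meeting the 81% threshold), but is overridden by (i): (i) operates against (h): a current Schedule D Notice is held. (j) operates (assessed value is $104,500, below the $110,000 limit), but is itself disapplied by (k): (k) applies — a current Annual Notice is held. (a) is therefore removed.
Exception (b) fails — the baseline figure is 717, not below 688.
Exception (c) does not apply: some employees are paid on commission.
Exception (d) fails — the business's age is 17 months, not under 17 months.
None of the exceptions is available; § 89.8 applies in full.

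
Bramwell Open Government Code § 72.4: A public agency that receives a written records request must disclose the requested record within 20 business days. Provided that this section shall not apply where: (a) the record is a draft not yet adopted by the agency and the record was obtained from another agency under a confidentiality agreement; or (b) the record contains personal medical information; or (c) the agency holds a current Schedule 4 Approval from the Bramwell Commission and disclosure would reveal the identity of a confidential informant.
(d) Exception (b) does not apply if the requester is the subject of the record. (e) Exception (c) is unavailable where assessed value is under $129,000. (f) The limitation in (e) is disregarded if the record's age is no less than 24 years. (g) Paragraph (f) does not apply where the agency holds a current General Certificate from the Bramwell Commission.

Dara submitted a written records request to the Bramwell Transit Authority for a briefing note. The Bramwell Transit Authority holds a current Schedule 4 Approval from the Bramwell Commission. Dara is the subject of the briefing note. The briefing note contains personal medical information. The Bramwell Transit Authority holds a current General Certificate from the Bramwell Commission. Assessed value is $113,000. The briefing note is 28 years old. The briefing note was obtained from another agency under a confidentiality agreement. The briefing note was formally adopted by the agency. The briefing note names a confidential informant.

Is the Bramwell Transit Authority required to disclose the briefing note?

Exception (a) requires that the record is a draft not yet adopted by the agency; but the briefing note has been formally adopted, so (a) is unavailable.
Exception (b)'s conditions are all satisfied: the briefing note contains personal medical information. However, paragraph (d) must be considered: (d) operates against (b): Dara is the subject of the briefing note. So (b) is unavailable.
All of (c)'s requirements are met (a current Schedule 4 Approval is held; the briefing note names a confidential informant). But: (e) operates against (c): assessed value is $113,000, under the $129,000 limit. (f) would limit (e) — the record's age is 28 years, meeting the 24 years threshold — but (g) sets (f) aside: (g) is engaged — a current General Certificate is held. Exception (c) does not apply.
None of the exceptions is available; § 72.4 applies in full.

Yes — the Bramwell Transit Authority must disclose the briefing note.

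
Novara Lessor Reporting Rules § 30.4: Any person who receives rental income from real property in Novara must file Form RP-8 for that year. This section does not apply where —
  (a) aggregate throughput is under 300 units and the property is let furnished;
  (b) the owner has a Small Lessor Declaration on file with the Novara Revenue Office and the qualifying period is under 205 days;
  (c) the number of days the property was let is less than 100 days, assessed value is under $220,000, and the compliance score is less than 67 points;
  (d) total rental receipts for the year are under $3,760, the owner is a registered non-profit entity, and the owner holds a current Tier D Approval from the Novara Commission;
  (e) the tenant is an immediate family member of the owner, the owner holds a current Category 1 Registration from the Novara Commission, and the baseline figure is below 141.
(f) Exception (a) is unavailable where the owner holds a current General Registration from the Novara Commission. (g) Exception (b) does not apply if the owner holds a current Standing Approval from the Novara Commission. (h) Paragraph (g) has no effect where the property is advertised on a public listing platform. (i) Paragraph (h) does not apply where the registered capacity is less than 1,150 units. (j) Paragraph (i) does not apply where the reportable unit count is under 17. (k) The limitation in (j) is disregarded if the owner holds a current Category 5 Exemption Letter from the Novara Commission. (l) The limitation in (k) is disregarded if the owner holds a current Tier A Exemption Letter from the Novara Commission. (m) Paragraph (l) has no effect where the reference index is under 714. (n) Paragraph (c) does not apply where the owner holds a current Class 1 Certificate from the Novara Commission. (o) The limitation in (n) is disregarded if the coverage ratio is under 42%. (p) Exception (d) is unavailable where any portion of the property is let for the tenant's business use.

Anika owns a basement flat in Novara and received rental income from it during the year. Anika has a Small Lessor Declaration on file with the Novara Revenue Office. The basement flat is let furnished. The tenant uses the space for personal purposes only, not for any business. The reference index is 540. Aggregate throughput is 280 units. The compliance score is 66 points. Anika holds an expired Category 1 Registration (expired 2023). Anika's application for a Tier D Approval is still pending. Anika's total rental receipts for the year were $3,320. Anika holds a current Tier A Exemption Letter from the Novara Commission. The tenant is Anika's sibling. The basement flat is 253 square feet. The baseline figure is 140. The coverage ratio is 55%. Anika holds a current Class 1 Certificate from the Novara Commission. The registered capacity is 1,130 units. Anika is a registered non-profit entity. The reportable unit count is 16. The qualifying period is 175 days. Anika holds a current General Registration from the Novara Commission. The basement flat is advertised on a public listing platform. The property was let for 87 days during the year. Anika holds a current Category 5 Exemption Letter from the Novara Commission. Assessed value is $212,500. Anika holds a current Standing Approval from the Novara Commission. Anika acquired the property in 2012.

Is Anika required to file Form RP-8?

Yes — Anika must file Form RP-8.

Exception (a)'s conditions are all satisfied: aggregate throughput is 280 units, under the 300 units limit; the property is let furnished. However, paragraph (f) must be considered: (f) is triggered — a current General Registration is held. (a) is therefore removed.
Exception (b)'s conditions are all satisfied: a Small Lessor Declaration is on file; the qualifying period is 175 days, under the 205 days limit. Turning to paragraphs (g)–(m): (g) is engaged — a current Standing Approval is held. (h) would limit (g) — the property is publicly advertised — but (i) sets (h) aside: (i) is triggered — the registered capacity is 1,130 units, less than the 1,150 units limit. (j) would limit (i) — the reportable unit count is 16, under the 17 limit — but (k) sets (j) aside: (k) applies — a current Category 5 Exemption Letter is held. (l) would limit (k) — a current Tier A Exemption Letter is held — but (m) sets (l) aside: (m) applies — the reference index is 540, under the 714 limit. (b) is therefore removed.
Exception (c) is satisfied on its face — the number of days the property was let is 87 days, less than the 100 days limit; assessed value is $212,500, under the $220,000 limit; the compliance score is 66 points, less than the 67 points limit. Turning to paragraphs (n)–(o): (n) applies — a current Class 1 Certificate is held. (o) is not triggered (the coverage ratio is 55%, not under 42%), so (n) stands. So (c) is unavailable.
Exception (d) fails — the Tier D Approval is not current.
Exception (e) requires that the owner holds a current Category 1 Registration from the Novara Commission; but there is no Category 1 Registration in force, so (e) is unavailable.
No exception displaces § 30.4.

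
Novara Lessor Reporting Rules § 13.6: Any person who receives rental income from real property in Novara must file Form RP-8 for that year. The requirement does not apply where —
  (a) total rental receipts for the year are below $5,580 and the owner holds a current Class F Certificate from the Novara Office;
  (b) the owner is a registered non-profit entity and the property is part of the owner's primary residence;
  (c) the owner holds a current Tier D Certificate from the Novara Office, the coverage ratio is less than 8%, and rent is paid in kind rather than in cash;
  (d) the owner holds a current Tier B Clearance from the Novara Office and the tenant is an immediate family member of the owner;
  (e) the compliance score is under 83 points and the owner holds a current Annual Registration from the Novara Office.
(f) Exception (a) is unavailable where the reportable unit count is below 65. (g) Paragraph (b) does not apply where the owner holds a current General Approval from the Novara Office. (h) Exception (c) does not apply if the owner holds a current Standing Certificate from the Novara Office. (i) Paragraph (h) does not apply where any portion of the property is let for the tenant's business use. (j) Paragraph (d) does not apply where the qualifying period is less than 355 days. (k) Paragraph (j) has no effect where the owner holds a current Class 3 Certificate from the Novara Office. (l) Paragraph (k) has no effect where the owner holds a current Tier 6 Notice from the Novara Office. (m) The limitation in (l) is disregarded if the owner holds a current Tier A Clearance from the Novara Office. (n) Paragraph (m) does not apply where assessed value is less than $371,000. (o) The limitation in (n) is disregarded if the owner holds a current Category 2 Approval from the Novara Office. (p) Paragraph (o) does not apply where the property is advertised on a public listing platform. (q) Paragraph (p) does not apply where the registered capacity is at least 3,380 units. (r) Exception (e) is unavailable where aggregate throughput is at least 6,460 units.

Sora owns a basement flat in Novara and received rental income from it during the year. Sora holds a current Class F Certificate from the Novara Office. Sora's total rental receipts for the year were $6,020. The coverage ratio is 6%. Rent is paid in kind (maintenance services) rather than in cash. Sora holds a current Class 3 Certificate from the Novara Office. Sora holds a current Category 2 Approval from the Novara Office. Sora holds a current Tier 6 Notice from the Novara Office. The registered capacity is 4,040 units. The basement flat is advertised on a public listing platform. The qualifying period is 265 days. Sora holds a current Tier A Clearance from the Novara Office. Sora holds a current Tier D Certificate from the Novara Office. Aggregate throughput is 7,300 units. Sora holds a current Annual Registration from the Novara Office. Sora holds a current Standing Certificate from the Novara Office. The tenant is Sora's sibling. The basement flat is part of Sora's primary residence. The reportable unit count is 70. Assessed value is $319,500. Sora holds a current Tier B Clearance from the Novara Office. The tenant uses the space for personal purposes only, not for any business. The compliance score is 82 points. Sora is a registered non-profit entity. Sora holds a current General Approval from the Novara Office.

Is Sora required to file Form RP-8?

Exception (a) does not apply: total rental receipts for the year are $6,020, not below $5,580.
Exception (b) is satisfied on its face — Sora is a registered non-profit; the basement flat is part of the primary residence. But: (g) operates against (b): a current General Approval is held. So (b) is unavailable.
All of (c)'s requirements are met (a current Tier D Certificate is held; the coverage ratio is 6%, less than the 8% limit; rent is paid in kind). Turning to paragraphs (h)–(i): (h) is engaged — a current Standing Certificate is held. (i), which would lift (h), is not triggered — the space is used for personal purposes only. (c) is therefore removed.
Exception (d): a current Tier B Clearance is held; the tenant is an immediate family member — every condition holds. Under paragraphs (j)–(q): (j) would limit (d) — the qualifying period is 265 days, less than the 355 days limit — but (k) sets (j) aside: (k) operates against (j): a current Class 3 Certificate is held. (l) would limit (k) — a current Tier 6 Notice is held — but (m) sets (l) aside: (m) applies — a current Tier A Clearance is held. (n) would limit (m) — assessed value is $319,500, less than the $371,000 limit — but (o) sets (n) aside: (o) is triggered — a current Category 2 Approval is held. (p) would limit (o) — the property is publicly advertised — but (q) sets (p) aside: (q) is triggered — the registered capacity is 4,040 units, meeting the 3,380 units threshold. So (d) applies.
Exception (e)'s conditions are all satisfied: the compliance score is 82 points, under the 83 points limit; a current Annual Registration is held. But: (r) operates against (e): aggregate throughput is 7,300 units, meeting the 6,460 units threshold. So (e) is unavailable.

No — exception (d) applies; Sora is not required to file Form RP-8.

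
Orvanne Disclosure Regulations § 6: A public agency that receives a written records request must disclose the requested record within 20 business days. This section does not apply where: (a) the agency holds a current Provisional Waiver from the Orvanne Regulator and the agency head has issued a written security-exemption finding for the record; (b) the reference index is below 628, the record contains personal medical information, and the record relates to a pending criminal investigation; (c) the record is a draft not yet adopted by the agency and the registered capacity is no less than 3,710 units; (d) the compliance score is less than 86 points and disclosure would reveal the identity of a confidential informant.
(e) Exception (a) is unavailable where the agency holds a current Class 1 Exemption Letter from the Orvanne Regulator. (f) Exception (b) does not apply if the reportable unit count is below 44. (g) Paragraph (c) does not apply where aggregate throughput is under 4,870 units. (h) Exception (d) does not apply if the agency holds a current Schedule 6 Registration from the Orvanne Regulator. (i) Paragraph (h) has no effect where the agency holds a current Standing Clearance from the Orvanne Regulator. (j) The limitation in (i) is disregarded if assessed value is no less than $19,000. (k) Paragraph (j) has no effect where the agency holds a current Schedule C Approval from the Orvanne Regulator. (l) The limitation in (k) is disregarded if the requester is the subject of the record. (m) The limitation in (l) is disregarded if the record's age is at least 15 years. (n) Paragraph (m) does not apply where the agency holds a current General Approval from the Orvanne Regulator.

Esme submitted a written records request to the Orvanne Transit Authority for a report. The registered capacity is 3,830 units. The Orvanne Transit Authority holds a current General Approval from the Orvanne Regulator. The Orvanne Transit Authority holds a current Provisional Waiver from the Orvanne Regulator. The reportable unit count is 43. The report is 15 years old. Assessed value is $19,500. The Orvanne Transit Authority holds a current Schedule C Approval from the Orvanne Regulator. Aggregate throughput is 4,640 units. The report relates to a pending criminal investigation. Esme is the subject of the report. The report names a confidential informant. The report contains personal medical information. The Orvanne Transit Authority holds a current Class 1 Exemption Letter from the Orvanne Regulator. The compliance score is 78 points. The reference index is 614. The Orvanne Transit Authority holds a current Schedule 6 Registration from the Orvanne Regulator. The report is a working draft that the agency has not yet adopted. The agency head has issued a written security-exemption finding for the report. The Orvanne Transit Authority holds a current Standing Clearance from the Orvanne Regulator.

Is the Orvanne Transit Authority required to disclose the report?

Yes — the Orvanne Transit Authority must disclose the report.

Exception (a)'s conditions are all satisfied: a current Provisional Waiver is held; a written security-exemption finding has been issued. However, paragraph (e) must be considered: (e) applies — a current Class 1 Exemption Letter is held. Exception (a) does not apply.
Exception (b) is satisfied on its face — the reference index is 614, below the 628 limit; the report contains personal medical information; the report relates to a pending investigation. Turning to paragraph (f): (f) operates against (b): the reportable unit count is 43, below the 44 limit. (b) is therefore removed.
Exception (c) is satisfied on its face — the report is an unadopted draft; the registered capacity is 3,830 units, meeting the 3,710 units threshold. But: (g) operates against (c): aggregate throughput is 4,640 units, under the 4,870 units limit. Exception (c) does not apply.
All of (d)'s requirements are met (the compliance score is 78 points, less than the 86 points limit; the report names a confidential informant). But: (h) operates against (d): a current Schedule 6 Registration is held. (i) would limit (h) — a current Standing Clearance is held — but (j) sets (i) aside: (j) operates against (i): assessed value is $19,500, meeting the $19,000 threshold. (k) is engaged (a current Schedule C Approval is held), but is set aside by (l): (l) operates — Esme is the subject of the report. (m) would limit (l) — the record's age is 15 years, meeting the 15 years threshold — but (n) sets (m) aside: (n) operates against (m): a current General Approval is held. (d) is therefore removed.
Every exception is unavailable, so the rule governs.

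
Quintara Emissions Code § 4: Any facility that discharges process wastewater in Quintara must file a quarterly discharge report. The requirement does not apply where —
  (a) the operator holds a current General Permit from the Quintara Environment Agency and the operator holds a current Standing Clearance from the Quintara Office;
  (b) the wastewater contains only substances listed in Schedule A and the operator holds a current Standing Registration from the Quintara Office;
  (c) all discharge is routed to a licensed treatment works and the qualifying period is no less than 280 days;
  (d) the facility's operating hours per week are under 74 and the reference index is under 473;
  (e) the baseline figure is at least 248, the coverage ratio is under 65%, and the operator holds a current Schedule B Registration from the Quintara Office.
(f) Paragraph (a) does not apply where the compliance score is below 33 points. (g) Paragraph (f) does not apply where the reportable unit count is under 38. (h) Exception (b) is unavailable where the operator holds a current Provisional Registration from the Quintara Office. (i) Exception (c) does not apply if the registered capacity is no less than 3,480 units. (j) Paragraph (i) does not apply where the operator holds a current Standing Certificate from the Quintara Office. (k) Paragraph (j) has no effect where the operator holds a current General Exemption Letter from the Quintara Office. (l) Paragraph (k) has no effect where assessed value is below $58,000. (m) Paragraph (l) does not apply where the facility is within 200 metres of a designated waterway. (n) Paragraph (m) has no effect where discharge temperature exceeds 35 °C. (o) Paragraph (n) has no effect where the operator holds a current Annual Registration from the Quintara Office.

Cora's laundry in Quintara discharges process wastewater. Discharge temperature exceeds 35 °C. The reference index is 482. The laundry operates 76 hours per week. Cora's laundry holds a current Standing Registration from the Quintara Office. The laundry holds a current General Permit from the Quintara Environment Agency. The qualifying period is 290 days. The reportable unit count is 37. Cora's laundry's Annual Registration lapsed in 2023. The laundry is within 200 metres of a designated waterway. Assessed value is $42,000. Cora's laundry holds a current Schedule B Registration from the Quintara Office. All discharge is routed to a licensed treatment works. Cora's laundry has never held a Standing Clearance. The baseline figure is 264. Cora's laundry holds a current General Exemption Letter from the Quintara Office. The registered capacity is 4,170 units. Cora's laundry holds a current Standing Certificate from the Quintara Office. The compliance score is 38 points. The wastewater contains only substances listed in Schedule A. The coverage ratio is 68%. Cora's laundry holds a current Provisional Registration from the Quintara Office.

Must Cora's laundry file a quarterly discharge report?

Exception (a) does not apply: no current Standing Clearance is held.
All of (b)'s requirements are met (the wastewater is Schedule-A-only; a current Standing Registration is held). But: (h) is engaged — a current Provisional Registration is held. Exception (b) does not apply.
All of (c)'s requirements are met (discharge is routed to a licensed treatment works; the qualifying period is 290 days, meeting the 280 days threshold). Considering the limiting provisions: (i) would limit (c) — the registered capacity is 4,170 units, meeting the 3,480 units threshold — but (j) sets (i) aside: (j) is triggered — a current Standing Certificate is held. (k) operates (a current General Exemption Letter is held), but is overridden by (l): (l) operates against (k): assessed value is $42,000, below the $58,000 limit. (m) is engaged (the laundry is within 200 m of a designated waterway), but yields to (n): (n) operates against (m): discharge temperature exceeds 35 °C. (o) is not triggered (there is no Annual Registration in force), so (n) stands. So (c) applies.
Exception (d) does not apply: the facility's operating hours per week are 76, not under 74.
Exception (e) fails — the coverage ratio is 68%, not under 65%.

No — exception (c) applies; Cora's laundry is not required to file a quarterly discharge report.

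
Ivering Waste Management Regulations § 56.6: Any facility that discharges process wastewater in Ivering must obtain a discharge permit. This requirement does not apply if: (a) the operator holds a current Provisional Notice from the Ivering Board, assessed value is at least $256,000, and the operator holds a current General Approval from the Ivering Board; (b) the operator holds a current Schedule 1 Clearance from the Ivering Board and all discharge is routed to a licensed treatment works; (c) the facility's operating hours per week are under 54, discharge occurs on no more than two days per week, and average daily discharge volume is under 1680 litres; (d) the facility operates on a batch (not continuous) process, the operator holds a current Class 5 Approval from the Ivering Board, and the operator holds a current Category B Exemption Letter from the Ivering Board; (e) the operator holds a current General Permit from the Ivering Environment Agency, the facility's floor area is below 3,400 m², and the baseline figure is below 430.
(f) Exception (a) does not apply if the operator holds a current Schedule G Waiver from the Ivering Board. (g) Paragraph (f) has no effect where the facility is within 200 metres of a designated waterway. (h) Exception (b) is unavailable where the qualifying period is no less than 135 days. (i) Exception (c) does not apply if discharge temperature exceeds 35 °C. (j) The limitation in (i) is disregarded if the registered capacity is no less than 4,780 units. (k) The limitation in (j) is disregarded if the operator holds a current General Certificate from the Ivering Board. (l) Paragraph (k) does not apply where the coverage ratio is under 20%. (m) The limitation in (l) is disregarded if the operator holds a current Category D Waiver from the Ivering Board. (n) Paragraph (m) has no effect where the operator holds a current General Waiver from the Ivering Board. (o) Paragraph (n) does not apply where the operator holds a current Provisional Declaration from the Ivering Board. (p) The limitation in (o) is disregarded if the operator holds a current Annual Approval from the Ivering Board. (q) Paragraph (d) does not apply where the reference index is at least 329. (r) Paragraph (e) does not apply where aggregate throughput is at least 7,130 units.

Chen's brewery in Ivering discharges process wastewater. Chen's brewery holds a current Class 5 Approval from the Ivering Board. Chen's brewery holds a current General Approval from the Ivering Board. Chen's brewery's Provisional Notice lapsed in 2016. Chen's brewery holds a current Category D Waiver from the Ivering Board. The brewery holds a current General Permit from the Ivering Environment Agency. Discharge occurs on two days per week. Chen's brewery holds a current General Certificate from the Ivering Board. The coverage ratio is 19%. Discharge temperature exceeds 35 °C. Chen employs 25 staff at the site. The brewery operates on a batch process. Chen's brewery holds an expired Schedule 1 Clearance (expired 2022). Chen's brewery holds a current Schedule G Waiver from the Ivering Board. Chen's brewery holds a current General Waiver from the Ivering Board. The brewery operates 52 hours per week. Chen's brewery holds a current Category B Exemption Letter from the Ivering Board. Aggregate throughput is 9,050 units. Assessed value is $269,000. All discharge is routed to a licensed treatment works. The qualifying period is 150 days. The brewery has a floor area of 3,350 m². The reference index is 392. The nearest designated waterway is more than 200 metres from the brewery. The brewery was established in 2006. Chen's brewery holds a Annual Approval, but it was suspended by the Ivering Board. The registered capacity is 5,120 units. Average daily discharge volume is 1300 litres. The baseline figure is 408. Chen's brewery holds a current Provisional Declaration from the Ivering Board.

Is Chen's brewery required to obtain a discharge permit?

Yes — Chen's brewery must obtain a discharge permit.

Exception (a) fails — no current Provisional Notice is held.
Exception (b) fails — there is no Schedule 1 Clearance in force.
Exception (c): the facility's operating hours per week are 52, under the 54 limit; discharge occurs on no more than two days per week; average daily discharge volume is 1300 litres, under the 1680 litres limit — every condition holds. Turning to paragraphs (i)–(p): (i) operates against (c): discharge temperature exceeds 35 °C. (j) would limit (i) — the registered capacity is 5,120 units, meeting the 4,780 units threshold — but (k) sets (j) aside: (k) operates against (j): a current General Certificate is held. (l) would limit (k) — the coverage ratio is 19%, under the 20% limit — but (m) sets (l) aside: (m) operates against (l): a current Category D Waiver is held. (n) applies (a current General Waiver is held), but yields to (o): (o) operates against (n): a current Provisional Declaration is held. (p), which would lift (o), does not operate here — the Annual Approval is not current. So (c) is unavailable.
Exception (d) is satisfied on its face — the facility operates on a batch process; a current Class 5 Approval is held; a current Category B Exemption Letter is held. But applying paragraph (q): (q) is engaged — the reference index is 392, meeting the 329 threshold. (d) is therefore removed.
Exception (e) is satisfied on its face — a current General Permit is held; the facility's floor area is 3,350 m², below the 3,400 m² limit; the baseline figure is 408, below the 430 limit. But applying paragraph (r): (r) operates against (e): aggregate throughput is 9,050 units, meeting the 7,130 units threshold. Exception (e) does not apply.
None of the exceptions is available; § 56.6 applies in full.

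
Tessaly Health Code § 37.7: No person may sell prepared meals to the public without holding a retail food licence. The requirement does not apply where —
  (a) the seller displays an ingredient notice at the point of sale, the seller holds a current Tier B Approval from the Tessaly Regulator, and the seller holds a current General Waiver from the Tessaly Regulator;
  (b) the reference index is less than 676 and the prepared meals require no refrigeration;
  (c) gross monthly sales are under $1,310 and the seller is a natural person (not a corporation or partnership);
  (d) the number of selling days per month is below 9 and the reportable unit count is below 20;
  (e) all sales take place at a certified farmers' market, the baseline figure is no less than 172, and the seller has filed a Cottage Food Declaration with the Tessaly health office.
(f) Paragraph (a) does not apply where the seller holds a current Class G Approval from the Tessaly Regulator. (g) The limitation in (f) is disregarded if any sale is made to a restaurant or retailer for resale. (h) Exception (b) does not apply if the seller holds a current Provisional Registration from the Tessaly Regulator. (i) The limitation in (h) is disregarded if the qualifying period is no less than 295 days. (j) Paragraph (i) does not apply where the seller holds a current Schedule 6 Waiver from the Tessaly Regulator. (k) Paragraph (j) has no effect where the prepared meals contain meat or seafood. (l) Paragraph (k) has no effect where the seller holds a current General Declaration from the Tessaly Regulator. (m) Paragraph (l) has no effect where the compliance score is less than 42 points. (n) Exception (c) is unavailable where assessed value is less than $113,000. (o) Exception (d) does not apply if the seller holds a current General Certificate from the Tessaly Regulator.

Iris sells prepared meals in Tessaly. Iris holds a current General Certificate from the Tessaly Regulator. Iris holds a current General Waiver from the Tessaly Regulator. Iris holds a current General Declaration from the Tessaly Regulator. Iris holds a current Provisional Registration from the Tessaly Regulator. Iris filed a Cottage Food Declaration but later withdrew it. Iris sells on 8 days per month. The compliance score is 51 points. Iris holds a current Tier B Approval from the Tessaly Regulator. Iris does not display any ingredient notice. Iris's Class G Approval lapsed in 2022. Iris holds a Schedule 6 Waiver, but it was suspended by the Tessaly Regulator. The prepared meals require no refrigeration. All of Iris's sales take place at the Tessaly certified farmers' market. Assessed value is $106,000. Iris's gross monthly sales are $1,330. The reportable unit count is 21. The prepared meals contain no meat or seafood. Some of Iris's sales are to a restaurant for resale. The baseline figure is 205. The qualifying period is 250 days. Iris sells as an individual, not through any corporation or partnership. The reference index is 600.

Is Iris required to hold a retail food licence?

Yes — Iris must hold a retail food licence.

Exception (a) does not apply: no ingredient notice is displayed.
Exception (b)'s conditions are all satisfied: the reference index is 600, less than the 676 limit; the prepared meals are shelf-stable. But: (h) is triggered — a current Provisional Registration is held. (i) is inapplicable (the qualifying period is 250 days, short of 295 days), so (h) stands. (b) is therefore removed.
Exception (c) fails — gross monthly sales are $1,330, not under $1,310.
Exception (d) fails — the reportable unit count is 21, not below 20.
Exception (e) does not apply: the Cottage Food Declaration was withdrawn.
No exception applies. The general rule governs.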